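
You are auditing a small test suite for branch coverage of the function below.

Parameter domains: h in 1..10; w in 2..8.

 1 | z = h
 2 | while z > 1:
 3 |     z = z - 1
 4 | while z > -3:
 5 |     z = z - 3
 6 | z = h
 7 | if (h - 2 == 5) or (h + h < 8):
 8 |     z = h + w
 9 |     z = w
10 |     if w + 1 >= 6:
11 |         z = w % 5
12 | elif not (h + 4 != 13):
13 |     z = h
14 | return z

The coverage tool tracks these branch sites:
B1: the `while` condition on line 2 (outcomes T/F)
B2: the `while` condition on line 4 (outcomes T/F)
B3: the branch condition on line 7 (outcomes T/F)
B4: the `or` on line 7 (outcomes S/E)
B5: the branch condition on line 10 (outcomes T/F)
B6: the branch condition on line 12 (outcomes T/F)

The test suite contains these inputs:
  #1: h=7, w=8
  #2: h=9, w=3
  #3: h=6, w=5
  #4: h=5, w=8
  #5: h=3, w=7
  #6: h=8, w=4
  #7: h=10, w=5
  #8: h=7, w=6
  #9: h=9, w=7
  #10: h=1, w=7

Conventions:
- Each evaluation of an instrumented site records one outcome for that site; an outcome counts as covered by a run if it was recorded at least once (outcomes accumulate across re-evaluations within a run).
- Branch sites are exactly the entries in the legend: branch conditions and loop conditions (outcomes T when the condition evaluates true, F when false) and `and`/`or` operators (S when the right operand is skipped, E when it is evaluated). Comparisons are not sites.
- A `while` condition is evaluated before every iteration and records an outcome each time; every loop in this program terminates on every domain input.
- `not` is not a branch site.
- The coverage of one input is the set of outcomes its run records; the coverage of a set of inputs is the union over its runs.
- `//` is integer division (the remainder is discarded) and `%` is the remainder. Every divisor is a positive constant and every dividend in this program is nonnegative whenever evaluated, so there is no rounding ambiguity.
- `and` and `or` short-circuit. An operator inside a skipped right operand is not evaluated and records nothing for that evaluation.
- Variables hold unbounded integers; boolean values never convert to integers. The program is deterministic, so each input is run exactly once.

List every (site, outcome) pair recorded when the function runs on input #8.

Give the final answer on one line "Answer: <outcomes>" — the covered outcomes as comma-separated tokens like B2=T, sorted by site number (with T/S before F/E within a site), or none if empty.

Tracing the run of input #8 (h=7, w=6):
  B1->T, B1->T, B1->T, B1->T, B1->T, B1->T, B1->F, B2->T, B2->T, B2->F
  B4->S, B3->T, B5->T
distinct outcomes covered: B1=T, B1=F, B2=T, B2=F, B3=T, B4=S, B5=T

Answer: B1=T, B1=F, B2=T, B2=F, B3=T, B4=S, B5=T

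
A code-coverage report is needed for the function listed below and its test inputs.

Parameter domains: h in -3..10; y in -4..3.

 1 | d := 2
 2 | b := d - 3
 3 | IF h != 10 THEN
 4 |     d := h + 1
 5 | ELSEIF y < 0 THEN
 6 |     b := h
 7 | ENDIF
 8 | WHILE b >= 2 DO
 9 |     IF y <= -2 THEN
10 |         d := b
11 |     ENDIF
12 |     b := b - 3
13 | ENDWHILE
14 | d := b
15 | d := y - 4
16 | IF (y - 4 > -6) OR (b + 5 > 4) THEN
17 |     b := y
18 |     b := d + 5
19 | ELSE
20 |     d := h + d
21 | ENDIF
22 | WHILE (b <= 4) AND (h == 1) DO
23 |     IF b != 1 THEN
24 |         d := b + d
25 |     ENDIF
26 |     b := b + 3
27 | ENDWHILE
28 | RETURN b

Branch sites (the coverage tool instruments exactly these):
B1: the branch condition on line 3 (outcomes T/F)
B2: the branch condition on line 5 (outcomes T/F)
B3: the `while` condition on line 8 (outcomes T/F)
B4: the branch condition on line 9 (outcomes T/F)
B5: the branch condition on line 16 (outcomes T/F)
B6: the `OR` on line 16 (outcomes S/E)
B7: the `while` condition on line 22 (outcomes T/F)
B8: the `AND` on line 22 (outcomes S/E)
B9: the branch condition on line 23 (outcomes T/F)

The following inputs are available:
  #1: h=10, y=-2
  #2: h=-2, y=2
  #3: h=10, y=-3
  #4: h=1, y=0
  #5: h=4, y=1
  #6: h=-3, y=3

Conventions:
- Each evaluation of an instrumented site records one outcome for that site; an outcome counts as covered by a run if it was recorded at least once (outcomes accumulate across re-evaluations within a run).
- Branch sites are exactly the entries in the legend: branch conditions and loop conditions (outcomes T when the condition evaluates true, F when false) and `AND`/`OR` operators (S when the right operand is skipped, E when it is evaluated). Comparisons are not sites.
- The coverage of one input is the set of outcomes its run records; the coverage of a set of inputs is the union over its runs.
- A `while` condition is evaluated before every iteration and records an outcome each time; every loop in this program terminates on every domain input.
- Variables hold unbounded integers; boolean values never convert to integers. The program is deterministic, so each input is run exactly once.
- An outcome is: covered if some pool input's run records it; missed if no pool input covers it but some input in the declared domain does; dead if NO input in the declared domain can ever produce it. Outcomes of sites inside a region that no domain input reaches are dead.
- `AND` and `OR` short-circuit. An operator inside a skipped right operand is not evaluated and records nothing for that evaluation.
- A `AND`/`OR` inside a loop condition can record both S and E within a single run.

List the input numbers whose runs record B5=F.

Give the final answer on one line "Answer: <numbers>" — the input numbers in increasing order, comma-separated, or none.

input #1 (h=10, y=-2): does not produce B5=F
input #2 (h=-2, y=2): does not produce B5=F
input #3 (h=10, y=-3): does not produce B5=F
input #4 (h=1, y=0): does not produce B5=F
input #5 (h=4, y=1): does not produce B5=F
input #6 (h=-3, y=3): does not produce B5=F

Answer: none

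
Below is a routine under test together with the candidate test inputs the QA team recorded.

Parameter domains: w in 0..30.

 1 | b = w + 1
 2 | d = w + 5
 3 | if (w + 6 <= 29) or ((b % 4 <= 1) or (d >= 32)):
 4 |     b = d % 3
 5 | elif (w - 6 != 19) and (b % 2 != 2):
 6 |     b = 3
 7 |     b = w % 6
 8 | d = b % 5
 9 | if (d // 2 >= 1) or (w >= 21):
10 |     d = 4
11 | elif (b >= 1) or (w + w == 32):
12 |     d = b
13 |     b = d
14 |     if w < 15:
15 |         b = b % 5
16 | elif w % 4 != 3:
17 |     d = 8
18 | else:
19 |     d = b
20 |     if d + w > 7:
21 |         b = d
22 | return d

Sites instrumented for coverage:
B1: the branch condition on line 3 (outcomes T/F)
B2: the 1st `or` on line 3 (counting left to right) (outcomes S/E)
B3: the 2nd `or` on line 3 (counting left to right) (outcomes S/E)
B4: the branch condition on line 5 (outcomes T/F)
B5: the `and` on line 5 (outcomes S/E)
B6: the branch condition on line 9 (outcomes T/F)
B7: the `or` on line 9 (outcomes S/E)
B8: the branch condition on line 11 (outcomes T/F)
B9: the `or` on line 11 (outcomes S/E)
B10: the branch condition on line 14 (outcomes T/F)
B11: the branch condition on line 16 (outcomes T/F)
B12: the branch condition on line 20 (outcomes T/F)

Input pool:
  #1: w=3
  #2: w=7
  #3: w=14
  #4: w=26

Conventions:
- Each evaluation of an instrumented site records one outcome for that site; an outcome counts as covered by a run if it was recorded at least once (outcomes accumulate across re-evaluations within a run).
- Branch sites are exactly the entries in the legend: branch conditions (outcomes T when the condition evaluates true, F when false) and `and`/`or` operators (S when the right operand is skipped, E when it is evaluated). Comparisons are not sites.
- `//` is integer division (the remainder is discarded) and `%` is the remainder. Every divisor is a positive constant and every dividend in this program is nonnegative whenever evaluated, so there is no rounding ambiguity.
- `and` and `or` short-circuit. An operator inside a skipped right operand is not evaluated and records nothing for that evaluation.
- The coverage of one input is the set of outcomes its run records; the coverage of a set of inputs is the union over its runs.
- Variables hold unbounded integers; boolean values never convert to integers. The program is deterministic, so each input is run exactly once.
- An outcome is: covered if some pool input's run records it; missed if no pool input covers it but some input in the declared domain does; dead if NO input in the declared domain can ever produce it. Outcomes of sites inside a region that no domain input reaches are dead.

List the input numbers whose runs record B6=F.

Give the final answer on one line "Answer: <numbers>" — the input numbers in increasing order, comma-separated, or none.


input #1 (w=3): never hits B6=F
input #2 (w=7): hits B6=F
input #3 (w=14): hits B6=F
input #4 (w=26): never hits B6=F
Answer: 2, 3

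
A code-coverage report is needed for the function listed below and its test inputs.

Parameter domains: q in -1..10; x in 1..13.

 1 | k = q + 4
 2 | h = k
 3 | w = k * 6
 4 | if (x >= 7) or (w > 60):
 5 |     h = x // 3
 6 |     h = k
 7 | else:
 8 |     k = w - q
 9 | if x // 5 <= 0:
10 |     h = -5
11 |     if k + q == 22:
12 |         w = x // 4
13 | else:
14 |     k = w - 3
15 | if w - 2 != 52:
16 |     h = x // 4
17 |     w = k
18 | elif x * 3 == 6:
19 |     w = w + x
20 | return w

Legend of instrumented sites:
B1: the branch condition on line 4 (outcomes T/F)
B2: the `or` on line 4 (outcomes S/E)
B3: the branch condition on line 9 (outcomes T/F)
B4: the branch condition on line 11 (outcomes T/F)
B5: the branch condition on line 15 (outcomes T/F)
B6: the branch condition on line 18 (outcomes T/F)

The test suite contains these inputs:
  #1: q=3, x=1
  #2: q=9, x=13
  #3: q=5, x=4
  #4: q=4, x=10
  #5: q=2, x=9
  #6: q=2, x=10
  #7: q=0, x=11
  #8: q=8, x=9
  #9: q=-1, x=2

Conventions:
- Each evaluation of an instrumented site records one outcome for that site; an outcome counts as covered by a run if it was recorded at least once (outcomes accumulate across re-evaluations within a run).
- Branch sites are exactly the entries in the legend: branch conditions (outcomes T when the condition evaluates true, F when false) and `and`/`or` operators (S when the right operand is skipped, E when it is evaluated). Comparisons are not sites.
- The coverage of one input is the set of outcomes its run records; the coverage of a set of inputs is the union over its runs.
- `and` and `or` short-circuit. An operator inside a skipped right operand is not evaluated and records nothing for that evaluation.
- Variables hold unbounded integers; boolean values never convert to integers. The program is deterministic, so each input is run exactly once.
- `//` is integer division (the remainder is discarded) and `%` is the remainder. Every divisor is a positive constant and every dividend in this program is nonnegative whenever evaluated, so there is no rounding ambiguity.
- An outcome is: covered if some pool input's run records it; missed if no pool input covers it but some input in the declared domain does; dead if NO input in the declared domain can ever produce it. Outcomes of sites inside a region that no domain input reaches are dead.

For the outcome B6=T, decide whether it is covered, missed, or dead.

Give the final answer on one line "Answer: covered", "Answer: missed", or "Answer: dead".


no pool input records B6=T
but domain input (q=5, x=2) does record it -> reachable, so missed
Answer: missed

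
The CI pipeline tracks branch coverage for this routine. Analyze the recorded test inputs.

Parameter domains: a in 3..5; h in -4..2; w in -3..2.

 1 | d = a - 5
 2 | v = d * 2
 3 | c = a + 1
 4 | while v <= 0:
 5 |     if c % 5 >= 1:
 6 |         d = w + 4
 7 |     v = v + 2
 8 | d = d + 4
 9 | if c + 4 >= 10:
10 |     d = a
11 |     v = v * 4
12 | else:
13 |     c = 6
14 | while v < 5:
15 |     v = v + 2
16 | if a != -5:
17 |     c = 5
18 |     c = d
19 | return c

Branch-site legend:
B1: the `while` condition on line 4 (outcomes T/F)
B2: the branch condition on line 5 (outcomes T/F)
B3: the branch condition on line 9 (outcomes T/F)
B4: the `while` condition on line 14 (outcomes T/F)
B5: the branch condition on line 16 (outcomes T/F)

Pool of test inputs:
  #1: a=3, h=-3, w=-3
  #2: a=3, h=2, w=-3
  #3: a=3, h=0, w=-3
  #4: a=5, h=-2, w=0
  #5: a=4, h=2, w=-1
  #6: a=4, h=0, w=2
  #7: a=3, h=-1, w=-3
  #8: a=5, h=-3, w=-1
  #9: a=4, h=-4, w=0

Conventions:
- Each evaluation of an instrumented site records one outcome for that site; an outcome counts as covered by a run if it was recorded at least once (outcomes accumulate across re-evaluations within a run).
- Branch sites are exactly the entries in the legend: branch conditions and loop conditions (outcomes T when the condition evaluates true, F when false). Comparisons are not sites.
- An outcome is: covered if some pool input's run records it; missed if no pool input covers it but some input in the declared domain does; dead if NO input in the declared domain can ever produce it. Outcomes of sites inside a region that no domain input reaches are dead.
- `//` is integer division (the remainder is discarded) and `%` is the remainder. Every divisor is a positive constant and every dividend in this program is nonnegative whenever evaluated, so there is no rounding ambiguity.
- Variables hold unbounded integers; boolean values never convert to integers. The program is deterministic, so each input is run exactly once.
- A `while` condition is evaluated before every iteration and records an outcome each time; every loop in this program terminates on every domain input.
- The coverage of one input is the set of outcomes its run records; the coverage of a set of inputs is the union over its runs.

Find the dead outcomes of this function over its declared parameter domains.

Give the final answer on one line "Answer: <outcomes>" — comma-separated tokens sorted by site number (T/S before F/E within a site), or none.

running all 126 domain inputs and tallying outcomes:
  B5=F: never recorded by any domain input -> dead
  reachable outcomes have witnesses, e.g. B1=T (e.g. a=3, h=-4, w=-3), B1=F (e.g. a=3, h=-4, w=-3), B2=T (e.g. a=3, h=-4, w=-3), B2=F (e.g. a=4, h=-4, w=-3)

Answer: B5=F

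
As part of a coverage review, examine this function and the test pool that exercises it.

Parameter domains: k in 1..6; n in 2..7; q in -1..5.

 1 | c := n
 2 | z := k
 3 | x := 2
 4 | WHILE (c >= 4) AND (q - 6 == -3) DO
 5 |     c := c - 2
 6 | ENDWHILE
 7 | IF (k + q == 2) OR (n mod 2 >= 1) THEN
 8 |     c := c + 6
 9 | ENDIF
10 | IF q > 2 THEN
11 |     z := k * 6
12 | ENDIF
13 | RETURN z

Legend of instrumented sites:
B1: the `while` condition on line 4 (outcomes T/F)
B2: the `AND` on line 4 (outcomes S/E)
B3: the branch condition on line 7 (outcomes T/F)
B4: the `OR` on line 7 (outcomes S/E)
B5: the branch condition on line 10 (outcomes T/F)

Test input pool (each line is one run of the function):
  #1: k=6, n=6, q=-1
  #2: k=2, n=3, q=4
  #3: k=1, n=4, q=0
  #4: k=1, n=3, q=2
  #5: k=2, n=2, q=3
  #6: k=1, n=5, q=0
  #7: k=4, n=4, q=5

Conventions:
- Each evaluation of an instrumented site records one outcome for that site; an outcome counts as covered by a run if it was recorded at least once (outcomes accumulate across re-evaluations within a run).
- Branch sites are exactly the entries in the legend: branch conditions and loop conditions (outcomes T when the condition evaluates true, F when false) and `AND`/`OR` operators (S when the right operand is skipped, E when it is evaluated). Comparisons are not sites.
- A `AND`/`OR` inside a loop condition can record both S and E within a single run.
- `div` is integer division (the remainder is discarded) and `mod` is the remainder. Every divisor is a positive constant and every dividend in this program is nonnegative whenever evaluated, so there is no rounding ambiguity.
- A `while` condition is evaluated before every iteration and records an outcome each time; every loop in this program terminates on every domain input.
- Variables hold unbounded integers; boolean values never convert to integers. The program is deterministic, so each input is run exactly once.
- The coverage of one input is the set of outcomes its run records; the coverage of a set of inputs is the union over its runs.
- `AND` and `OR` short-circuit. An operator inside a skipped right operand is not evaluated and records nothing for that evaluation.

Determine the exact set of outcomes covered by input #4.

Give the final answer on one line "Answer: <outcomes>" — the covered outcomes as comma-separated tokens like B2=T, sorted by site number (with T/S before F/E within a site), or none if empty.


Simulating input #4 (k=1, n=3, q=2) step by step:
  B2->S, B1->F, B4->E, B3->T, B5->F
deduplicating events, the covered set is: B1=F, B2=S, B3=T, B4=E, B5=F
Answer: B1=F, B2=S, B3=T, B4=E, B5=F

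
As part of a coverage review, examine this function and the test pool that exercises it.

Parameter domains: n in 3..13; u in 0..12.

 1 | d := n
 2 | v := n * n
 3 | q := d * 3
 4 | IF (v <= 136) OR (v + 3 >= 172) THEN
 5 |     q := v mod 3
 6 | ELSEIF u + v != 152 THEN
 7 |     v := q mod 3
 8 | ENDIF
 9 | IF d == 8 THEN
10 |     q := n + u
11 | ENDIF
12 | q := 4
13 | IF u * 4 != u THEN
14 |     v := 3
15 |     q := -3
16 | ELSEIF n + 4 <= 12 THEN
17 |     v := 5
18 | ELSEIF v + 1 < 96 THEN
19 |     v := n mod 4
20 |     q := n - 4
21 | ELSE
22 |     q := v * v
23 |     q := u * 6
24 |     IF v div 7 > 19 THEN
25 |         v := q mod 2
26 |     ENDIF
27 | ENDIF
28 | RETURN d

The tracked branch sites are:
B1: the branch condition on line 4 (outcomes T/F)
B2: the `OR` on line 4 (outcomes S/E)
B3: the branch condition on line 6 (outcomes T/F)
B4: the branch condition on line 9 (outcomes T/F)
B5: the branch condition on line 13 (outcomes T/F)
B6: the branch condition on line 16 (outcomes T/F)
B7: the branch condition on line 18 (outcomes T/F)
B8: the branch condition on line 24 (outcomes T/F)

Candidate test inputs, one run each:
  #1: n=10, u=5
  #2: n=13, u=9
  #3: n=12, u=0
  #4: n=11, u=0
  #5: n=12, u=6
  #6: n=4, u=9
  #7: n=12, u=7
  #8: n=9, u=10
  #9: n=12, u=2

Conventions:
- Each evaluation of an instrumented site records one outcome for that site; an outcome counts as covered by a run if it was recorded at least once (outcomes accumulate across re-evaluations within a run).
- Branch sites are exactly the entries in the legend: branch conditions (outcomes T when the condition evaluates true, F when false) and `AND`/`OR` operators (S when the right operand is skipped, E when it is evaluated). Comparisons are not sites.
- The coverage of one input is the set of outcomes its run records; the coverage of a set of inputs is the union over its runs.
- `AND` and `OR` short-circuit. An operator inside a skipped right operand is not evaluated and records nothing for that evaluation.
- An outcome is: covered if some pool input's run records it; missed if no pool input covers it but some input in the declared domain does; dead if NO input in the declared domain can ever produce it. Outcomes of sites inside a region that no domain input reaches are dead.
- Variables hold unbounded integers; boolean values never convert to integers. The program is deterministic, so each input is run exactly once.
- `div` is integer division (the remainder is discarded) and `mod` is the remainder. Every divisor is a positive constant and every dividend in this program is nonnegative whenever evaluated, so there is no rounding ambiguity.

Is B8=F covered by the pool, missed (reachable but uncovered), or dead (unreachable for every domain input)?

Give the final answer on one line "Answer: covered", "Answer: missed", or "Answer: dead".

B8=F is recorded by pool input(s) 4 -> covered

Answer: covered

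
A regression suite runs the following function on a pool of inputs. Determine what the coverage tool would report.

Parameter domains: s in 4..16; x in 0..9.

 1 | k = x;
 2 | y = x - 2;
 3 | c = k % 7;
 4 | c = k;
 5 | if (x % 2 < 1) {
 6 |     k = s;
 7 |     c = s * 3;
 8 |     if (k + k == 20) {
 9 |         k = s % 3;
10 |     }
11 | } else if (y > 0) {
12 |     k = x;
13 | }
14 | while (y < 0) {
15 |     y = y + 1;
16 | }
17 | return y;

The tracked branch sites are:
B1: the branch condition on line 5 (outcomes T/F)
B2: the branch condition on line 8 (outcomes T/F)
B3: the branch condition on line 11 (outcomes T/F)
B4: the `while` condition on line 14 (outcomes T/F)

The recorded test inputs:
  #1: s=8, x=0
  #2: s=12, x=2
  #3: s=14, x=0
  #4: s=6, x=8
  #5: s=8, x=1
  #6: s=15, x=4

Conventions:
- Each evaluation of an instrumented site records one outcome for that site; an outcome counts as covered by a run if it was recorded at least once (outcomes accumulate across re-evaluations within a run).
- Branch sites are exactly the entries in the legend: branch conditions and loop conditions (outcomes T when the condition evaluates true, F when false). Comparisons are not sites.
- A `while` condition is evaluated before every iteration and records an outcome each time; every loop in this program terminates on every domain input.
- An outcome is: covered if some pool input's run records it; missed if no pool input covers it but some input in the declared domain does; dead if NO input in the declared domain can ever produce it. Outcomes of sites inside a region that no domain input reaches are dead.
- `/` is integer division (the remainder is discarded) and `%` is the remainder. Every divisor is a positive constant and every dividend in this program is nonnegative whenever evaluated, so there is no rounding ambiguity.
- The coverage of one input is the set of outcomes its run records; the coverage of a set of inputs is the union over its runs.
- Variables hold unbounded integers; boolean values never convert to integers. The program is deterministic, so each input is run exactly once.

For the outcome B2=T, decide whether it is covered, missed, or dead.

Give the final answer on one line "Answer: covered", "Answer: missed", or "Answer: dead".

no pool input records B2=T
but domain input (s=10, x=0) does record it -> reachable, so missed

Answer: missed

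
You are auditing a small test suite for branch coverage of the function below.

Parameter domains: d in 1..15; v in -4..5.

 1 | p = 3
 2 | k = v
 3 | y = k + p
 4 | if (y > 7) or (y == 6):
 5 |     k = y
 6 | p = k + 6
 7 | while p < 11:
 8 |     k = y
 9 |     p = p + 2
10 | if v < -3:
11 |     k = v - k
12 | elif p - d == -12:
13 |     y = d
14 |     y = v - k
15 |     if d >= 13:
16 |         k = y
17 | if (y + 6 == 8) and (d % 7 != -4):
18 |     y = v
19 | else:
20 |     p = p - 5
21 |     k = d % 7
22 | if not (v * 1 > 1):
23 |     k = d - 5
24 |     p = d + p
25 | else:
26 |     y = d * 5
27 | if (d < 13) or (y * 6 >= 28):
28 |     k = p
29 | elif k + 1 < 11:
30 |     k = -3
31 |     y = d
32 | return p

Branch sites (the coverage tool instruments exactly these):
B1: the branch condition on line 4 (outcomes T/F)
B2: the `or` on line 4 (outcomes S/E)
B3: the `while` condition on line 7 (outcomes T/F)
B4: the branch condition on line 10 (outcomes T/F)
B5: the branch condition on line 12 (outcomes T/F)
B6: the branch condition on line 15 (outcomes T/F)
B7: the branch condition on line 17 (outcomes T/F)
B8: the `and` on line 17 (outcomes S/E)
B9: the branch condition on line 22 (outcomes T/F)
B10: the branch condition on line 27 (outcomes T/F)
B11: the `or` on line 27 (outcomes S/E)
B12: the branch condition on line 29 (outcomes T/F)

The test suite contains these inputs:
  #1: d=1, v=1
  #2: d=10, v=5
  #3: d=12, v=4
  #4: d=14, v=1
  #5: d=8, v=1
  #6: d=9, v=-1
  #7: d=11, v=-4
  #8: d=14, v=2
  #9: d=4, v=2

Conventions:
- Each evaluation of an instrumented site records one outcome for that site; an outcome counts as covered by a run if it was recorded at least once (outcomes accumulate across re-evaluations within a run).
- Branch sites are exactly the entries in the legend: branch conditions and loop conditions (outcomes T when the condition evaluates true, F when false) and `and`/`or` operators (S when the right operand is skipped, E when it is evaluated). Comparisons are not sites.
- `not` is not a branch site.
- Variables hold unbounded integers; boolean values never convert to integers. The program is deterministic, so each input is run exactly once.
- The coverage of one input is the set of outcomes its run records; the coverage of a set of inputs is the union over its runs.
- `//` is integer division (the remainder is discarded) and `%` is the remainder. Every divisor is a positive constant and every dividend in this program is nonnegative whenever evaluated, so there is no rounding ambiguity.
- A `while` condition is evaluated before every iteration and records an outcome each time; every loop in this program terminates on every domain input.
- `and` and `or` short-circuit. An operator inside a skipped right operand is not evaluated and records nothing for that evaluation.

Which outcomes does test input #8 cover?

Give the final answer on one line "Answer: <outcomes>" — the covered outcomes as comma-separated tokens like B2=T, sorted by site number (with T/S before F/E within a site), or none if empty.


Event log for input #8 (d=14, v=2):
  B2->E, B1->F, B3->T, B3->T, B3->F, B4->F, B5->F, B8->S, B7->F, B9->F
  B11->E, B10->T
deduplicating events, the covered set is: B1=F, B2=E, B3=T, B3=F, B4=F, B5=F, B7=F, B8=S, B9=F, B10=T, B11=E
Answer: B1=F, B2=E, B3=T, B3=F, B4=F, B5=F, B7=F, B8=S, B9=F, B10=T, B11=E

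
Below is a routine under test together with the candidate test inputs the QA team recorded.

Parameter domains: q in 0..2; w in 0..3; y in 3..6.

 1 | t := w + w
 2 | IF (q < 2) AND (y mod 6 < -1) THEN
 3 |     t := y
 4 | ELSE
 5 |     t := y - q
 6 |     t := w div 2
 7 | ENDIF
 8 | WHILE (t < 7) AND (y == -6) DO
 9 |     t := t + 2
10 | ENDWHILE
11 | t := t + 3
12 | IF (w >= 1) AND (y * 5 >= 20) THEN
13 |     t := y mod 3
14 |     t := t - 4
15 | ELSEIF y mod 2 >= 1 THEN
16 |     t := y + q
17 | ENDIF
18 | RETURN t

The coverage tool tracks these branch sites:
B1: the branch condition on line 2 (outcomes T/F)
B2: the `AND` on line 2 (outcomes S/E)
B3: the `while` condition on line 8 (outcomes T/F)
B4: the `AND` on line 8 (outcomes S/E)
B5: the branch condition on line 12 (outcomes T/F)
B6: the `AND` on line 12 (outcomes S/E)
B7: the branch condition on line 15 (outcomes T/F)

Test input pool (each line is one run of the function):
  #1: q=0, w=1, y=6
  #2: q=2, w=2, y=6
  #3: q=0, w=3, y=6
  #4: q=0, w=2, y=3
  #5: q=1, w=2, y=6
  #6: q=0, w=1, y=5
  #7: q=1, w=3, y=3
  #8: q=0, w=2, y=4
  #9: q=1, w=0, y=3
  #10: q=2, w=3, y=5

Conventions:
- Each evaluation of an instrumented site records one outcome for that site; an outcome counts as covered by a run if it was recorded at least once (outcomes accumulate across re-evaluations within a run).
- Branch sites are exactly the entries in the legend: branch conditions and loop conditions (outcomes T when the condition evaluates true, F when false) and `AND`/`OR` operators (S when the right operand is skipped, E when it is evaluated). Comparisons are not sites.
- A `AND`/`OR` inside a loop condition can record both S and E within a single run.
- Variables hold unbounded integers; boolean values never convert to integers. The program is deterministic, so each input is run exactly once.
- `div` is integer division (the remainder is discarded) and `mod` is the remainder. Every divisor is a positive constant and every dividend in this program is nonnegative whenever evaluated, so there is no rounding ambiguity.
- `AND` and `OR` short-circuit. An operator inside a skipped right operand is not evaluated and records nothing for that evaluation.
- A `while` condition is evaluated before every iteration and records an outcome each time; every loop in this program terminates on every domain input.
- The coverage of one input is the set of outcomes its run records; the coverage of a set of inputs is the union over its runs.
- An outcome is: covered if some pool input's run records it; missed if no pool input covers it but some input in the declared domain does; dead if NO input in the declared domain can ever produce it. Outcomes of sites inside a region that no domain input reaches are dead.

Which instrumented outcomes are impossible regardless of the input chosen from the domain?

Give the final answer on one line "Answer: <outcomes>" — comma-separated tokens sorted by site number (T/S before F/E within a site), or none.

sweeping the full domain (48 inputs) for each outcome:
  B1=T: unreachable across the whole domain -> dead
  B3=T: unreachable across the whole domain -> dead
  B4=S: unreachable across the whole domain -> dead
  reachable outcomes have witnesses, e.g. B1=F (e.g. q=0, w=0, y=3), B2=S (e.g. q=2, w=0, y=3), B2=E (e.g. q=0, w=0, y=3), B3=F (e.g. q=0, w=0, y=3)

Answer: B1=T, B3=T, B4=S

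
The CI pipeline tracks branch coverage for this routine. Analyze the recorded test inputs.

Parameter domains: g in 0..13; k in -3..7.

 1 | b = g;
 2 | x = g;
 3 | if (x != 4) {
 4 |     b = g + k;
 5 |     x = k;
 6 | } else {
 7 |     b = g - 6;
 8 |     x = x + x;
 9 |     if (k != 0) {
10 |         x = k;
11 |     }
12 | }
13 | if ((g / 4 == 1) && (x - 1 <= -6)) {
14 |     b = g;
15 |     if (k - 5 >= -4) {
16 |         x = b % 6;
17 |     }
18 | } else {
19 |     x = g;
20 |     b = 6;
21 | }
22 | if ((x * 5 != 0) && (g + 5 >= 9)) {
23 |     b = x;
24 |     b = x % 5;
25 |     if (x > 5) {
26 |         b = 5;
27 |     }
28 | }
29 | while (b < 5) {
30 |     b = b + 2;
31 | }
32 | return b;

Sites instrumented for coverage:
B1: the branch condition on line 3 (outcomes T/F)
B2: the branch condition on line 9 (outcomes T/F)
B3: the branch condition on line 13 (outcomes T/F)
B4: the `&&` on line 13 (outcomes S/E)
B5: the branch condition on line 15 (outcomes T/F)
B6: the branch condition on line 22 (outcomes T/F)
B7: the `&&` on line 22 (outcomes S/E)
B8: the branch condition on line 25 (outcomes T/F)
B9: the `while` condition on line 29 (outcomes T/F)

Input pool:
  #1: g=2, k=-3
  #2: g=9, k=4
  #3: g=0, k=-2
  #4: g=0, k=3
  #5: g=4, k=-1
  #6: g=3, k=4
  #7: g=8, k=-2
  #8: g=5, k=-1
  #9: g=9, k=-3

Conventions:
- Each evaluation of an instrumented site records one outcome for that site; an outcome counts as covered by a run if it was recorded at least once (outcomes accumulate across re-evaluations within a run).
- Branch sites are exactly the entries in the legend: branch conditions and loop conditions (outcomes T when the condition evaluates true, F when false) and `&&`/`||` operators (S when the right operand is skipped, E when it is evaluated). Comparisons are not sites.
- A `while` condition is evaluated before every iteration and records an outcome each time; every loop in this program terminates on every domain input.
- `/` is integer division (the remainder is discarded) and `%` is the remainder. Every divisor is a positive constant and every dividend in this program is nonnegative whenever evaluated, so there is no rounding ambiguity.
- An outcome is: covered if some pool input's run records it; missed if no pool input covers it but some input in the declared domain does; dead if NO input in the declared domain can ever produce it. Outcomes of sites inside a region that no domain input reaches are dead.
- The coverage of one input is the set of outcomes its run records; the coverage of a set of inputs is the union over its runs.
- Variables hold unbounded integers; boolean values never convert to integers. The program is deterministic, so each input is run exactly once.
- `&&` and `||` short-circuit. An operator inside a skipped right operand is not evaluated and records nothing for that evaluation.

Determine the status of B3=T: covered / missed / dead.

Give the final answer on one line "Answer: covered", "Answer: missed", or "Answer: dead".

no pool input records B3=T
checking all 154 inputs in the declared domain: B3=T is never recorded -> dead

Answer: dead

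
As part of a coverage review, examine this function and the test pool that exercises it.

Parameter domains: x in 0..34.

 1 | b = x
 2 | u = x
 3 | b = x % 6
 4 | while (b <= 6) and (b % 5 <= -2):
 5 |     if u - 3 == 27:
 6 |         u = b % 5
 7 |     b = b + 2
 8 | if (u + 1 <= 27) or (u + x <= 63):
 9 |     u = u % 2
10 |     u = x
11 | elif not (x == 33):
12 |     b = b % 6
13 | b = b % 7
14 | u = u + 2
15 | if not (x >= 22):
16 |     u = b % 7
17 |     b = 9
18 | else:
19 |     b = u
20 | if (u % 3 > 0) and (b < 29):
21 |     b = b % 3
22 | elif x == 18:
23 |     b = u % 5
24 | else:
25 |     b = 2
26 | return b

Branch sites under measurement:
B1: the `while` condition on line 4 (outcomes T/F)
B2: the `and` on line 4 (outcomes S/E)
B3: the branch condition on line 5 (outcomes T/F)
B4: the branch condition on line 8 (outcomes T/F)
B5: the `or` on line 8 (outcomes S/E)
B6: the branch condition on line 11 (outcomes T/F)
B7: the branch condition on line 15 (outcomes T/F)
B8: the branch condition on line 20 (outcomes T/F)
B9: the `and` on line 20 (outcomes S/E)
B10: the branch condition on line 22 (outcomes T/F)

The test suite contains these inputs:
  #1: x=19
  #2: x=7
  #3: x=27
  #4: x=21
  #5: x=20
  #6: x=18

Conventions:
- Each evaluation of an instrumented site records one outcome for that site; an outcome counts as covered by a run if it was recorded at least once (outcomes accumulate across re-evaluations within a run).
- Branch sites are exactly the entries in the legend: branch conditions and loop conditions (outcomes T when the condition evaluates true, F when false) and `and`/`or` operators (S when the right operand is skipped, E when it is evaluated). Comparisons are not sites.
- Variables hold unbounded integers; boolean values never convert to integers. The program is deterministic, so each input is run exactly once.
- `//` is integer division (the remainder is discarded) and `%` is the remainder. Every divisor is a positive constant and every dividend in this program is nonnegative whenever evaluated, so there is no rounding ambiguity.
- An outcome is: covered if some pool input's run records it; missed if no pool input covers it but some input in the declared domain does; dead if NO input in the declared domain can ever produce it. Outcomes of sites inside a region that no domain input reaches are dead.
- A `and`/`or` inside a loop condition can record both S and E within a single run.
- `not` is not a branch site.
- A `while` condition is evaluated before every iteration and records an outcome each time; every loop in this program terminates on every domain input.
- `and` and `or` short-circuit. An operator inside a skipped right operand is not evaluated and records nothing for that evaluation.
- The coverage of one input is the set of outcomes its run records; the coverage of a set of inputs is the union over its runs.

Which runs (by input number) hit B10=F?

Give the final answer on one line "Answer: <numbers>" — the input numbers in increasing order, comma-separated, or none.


input #1 (x=19): does not record B10=F
input #2 (x=7): does not record B10=F
input #3 (x=27): records B10=F
input #4 (x=21): records B10=F
input #5 (x=20): does not record B10=F
input #6 (x=18): does not record B10=F
Answer: 3, 4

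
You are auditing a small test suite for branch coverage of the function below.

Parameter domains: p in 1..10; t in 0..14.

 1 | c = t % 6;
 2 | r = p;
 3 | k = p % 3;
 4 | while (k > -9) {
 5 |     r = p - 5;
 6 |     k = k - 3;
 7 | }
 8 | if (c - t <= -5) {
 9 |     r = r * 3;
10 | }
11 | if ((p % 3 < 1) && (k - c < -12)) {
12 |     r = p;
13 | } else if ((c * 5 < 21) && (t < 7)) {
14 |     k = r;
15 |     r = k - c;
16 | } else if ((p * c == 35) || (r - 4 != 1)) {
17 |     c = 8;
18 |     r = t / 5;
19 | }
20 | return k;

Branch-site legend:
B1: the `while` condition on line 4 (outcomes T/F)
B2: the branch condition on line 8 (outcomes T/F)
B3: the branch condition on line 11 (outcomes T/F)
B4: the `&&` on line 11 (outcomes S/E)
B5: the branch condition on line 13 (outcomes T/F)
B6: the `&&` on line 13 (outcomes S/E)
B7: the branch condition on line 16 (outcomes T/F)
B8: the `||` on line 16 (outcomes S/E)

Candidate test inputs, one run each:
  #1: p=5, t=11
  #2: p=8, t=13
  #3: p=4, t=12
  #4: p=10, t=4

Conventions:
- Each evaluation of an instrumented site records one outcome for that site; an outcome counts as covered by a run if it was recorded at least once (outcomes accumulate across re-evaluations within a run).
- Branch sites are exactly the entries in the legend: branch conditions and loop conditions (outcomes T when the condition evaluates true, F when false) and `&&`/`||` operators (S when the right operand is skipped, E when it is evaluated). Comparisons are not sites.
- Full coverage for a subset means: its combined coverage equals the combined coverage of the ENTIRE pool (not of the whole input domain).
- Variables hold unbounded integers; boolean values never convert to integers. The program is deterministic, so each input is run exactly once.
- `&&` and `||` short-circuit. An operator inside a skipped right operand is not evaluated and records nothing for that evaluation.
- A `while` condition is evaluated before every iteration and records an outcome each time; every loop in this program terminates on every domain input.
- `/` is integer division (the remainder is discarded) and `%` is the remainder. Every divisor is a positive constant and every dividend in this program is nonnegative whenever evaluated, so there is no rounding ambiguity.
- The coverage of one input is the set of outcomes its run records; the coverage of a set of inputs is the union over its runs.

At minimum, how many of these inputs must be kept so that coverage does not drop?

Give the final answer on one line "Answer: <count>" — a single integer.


input #1 (p=5, t=11): covers B1=T, B1=F, B2=T, B3=F, B4=S, B5=F, B6=S, B7=T, B8=E
input #2 (p=8, t=13): covers B1=T, B1=F, B2=T, B3=F, B4=S, B5=F, B6=E, B7=T, B8=E
input #3 (p=4, t=12): covers B1=T, B1=F, B2=T, B3=F, B4=S, B5=F, B6=E, B7=T, B8=E
input #4 (p=10, t=4): covers B1=T, B1=F, B2=F, B3=F, B4=S, B5=T, B6=E
together the pool reaches 12 outcomes: B1=T, B1=F, B2=T, B2=F, B3=F, B4=S, B5=T, B5=F, B6=S, B6=E, B7=T, B8=E
size 1 is not enough: best union over all size-1 subsets is 9/12
the canonical winner is {1, 4}: size 2, full 12-outcome coverage, earliest index list among size-2 covers
Answer: 2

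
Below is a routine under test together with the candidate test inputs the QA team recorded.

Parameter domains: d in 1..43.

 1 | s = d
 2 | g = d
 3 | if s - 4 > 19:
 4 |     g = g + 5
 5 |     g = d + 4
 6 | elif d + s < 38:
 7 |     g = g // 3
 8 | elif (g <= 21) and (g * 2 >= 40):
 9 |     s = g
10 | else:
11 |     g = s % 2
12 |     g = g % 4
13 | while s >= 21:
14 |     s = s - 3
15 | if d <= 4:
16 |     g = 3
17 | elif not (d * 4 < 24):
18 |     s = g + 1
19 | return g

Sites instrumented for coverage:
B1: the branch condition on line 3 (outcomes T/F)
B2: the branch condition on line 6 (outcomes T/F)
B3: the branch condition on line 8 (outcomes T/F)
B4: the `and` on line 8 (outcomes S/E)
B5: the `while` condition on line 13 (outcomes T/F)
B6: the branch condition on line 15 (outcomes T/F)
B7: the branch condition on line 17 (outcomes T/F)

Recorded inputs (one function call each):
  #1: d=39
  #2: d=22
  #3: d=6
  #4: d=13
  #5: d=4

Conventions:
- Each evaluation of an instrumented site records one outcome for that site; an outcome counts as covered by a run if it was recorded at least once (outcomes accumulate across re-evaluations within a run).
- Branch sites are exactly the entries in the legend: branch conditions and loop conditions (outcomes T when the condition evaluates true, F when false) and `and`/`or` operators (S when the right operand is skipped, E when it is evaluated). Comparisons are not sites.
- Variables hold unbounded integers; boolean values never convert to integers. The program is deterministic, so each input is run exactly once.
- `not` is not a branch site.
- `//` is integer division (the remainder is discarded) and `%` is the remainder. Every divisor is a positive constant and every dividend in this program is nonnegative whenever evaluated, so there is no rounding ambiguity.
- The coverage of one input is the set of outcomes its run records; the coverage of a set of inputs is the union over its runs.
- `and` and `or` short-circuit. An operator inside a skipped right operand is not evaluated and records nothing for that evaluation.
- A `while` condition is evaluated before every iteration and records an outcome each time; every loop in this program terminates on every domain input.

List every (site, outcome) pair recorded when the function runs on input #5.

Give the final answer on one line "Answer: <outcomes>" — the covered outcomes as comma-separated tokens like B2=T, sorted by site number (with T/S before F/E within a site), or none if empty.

Simulating input #5 (d=4) step by step:
  B1->F, B2->T, B5->F, B6->T
as a set, this run covers: B1=F, B2=T, B5=F, B6=T

Answer: B1=F, B2=T, B5=F, B6=T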